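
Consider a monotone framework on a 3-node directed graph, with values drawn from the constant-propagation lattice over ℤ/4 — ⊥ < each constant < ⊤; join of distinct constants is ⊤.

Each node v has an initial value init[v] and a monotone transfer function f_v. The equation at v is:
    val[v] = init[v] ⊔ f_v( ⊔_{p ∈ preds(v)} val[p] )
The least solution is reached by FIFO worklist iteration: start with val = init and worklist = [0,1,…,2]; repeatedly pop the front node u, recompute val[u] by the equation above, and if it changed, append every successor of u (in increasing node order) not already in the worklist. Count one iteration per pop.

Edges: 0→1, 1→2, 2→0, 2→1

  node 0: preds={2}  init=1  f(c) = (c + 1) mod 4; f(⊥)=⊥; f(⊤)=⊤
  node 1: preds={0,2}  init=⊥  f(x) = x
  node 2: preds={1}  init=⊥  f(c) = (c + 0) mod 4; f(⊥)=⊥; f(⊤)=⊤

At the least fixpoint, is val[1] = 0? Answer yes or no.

Worklist (8 pops):
  #1 pop 0: in=⊥ → 1 (no change)
  #2 pop 1: in=1 → 1 (was ⊥); enqueue []
  #3 pop 2: in=1 → 1 (was ⊥); enqueue [0,1]
  #4 pop 0: in=1 → ⊤ (was 1); enqueue []
  #5 pop 1: in=⊤ → ⊤ (was 1); enqueue [2]
  #6 pop 2: in=⊤ → ⊤ (was 1); enqueue [0,1]
  #7 pop 0: in=⊤ → ⊤ (no change)
  #8 pop 1: in=⊤ → ⊤ (no change)

Fixpoint:
  val[0] = ⊤
  val[1] = ⊤
  val[2] = ⊤

no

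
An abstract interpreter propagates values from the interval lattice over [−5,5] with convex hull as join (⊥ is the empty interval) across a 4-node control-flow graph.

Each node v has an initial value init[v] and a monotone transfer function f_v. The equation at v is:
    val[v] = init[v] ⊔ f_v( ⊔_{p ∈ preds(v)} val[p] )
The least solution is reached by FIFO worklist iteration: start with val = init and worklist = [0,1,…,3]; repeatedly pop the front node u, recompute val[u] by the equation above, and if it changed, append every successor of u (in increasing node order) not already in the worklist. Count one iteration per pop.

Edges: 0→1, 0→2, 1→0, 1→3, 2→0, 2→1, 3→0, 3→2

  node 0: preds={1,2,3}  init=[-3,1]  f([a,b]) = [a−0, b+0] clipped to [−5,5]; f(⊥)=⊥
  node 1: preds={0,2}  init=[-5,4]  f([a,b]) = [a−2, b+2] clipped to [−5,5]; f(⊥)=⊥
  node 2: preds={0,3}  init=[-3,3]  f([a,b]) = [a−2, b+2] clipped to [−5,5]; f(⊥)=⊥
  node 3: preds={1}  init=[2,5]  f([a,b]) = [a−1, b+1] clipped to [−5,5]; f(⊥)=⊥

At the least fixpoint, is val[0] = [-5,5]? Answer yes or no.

yes

Trace (7 dequeues):
  [1] u=0 | in [-5,5] | out [-5,5] | prev [-3,1] | push {}
  [2] u=1 | in [-5,5] | out [-5,5] | prev [-5,4] | push {0}
  [3] u=2 | in [-5,5] | out [-5,5] | prev [-3,3] | push {1}
  [4] u=3 | in [-5,5] | out [-5,5] | prev [2,5] | push {2}
  [5] u=0 | in [-5,5] | out [-5,5] | ==
  [6] u=1 | in [-5,5] | out [-5,5] | ==
  [7] u=2 | in [-5,5] | out [-5,5] | ==

Converged values:
  [0] [-5,5]
  [1] [-5,5]
  [2] [-5,5]
  [3] [-5,5]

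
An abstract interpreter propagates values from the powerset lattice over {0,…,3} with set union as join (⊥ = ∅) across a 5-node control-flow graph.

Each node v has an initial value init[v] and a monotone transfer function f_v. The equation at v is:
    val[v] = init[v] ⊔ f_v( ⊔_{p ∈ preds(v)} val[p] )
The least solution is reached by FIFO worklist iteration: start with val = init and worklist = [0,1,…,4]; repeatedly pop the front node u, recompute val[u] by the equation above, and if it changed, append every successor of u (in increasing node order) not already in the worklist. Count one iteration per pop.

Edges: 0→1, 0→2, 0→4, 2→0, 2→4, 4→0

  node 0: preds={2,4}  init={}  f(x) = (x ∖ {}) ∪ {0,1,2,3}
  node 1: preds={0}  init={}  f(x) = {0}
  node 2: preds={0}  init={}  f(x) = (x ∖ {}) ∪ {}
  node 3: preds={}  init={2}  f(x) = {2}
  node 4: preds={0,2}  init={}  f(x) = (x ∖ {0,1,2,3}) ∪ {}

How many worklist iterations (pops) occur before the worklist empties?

Trace (6 dequeues):
  [1] u=0 | in {} | out {0,1,2,3} | prev {} | push {}
  [2] u=1 | in {0,1,2,3} | out {0} | prev {} | push {}
  [3] u=2 | in {0,1,2,3} | out {0,1,2,3} | prev {} | push {0}
  [4] u=3 | in {} | out {2} | ==
  [5] u=4 | in {0,1,2,3} | out {} | ==
  [6] u=0 | in {0,1,2,3} | out {0,1,2,3} | ==

Converged values:
  [0] {0,1,2,3}
  [1] {0}
  [2] {0,1,2,3}
  [3] {2}
  [4] {}

6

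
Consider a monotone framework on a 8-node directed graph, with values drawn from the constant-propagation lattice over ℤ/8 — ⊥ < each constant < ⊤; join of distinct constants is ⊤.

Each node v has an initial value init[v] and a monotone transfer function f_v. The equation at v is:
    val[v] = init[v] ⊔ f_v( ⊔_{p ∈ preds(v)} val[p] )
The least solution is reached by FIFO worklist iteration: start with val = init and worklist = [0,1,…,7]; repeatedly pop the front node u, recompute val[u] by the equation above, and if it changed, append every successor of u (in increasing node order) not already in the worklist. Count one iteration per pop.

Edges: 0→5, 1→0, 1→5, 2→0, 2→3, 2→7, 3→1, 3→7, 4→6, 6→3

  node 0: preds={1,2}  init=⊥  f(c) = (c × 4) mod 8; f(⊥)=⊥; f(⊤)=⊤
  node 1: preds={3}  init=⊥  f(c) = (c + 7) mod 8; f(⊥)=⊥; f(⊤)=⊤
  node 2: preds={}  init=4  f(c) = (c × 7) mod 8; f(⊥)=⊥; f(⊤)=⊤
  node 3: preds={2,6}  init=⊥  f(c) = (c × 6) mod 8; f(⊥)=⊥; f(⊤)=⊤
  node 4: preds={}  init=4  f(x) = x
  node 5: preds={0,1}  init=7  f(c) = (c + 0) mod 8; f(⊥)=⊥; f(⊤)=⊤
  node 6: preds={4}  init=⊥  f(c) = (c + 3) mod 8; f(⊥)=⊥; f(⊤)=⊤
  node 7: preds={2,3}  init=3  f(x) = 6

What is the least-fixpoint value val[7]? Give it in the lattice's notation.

Iteration log — 16 steps:
  step 1. node 0  ⊔preds=4  new=0  old=⊥  +wl: 
  step 2. node 1  ⊔preds=⊥  new=⊥  stable
  step 3. node 2  ⊔preds=⊥  new=4  stable
  step 4. node 3  ⊔preds=4  new=0  old=⊥  +wl: 1
  step 5. node 4  ⊔preds=⊥  new=4  stable
  step 6. node 5  ⊔preds=0  new=⊤  old=7  +wl: 
  step 7. node 6  ⊔preds=4  new=7  old=⊥  +wl: 3
  step 8. node 7  ⊔preds=⊤  new=⊤  old=3  +wl: 
  step 9. node 1  ⊔preds=0  new=7  old=⊥  +wl: 0,5
  step 10. node 3  ⊔preds=⊤  new=⊤  old=0  +wl: 1,7
  step 11. node 0  ⊔preds=⊤  new=⊤  old=0  +wl: 
  step 12. node 5  ⊔preds=⊤  new=⊤  stable
  step 13. node 1  ⊔preds=⊤  new=⊤  old=7  +wl: 0,5
  step 14. node 7  ⊔preds=⊤  new=⊤  stable
  step 15. node 0  ⊔preds=⊤  new=⊤  stable
  step 16. node 5  ⊔preds=⊤  new=⊤  stable

Least fixpoint reached:
  node 0: ⊤
  node 1: ⊤
  node 2: 4
  node 3: ⊤
  node 4: 4
  node 5: ⊤
  node 6: 7
  node 7: ⊤

⊤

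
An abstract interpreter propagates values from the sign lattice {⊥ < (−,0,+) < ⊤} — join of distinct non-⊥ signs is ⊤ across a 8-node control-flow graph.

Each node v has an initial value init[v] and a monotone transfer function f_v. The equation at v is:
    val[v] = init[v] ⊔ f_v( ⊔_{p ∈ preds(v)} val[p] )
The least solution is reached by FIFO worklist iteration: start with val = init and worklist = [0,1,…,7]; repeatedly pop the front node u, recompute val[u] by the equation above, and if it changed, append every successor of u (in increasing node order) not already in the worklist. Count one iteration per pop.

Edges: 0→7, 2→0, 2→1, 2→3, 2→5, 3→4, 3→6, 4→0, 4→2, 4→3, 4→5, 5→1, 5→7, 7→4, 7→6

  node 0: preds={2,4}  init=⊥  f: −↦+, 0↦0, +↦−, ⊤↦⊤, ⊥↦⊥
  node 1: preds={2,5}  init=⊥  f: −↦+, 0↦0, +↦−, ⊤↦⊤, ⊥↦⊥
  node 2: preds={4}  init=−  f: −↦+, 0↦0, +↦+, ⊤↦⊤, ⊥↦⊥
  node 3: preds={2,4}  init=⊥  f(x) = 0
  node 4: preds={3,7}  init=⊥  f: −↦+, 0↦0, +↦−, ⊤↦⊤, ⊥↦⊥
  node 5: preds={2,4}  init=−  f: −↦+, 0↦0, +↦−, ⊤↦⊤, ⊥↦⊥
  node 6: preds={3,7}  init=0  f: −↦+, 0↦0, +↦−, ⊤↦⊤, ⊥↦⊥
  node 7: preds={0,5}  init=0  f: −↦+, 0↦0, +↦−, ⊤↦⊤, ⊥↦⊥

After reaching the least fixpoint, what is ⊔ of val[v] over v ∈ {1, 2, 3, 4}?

⊤

Worklist (19 pops):
  #1 pop 0: in=− → + (was ⊥); enqueue []
  #2 pop 1: in=− → + (was ⊥); enqueue []
  #3 pop 2: in=⊥ → − (no change)
  #4 pop 3: in=− → 0 (was ⊥); enqueue []
  #5 pop 4: in=0 → 0 (was ⊥); enqueue [0,2,3]
  #6 pop 5: in=⊤ → ⊤ (was −); enqueue [1]
  #7 pop 6: in=0 → 0 (no change)
  #8 pop 7: in=⊤ → ⊤ (was 0); enqueue [4,6]
  #9 pop 0: in=⊤ → ⊤ (was +); enqueue [7]
  #10 pop 2: in=0 → ⊤ (was −); enqueue [0,5]
  #11 pop 3: in=⊤ → 0 (no change)
  #12 pop 1: in=⊤ → ⊤ (was +); enqueue []
  #13 pop 4: in=⊤ → ⊤ (was 0); enqueue [2,3]
  #14 pop 6: in=⊤ → ⊤ (was 0); enqueue []
  #15 pop 7: in=⊤ → ⊤ (no change)
  #16 pop 0: in=⊤ → ⊤ (no change)
  #17 pop 5: in=⊤ → ⊤ (no change)
  #18 pop 2: in=⊤ → ⊤ (no change)
  #19 pop 3: in=⊤ → 0 (no change)

Fixpoint:
  val[0] = ⊤
  val[1] = ⊤
  val[2] = ⊤
  val[3] = 0
  val[4] = ⊤
  val[5] = ⊤
  val[6] = ⊤
  val[7] = ⊤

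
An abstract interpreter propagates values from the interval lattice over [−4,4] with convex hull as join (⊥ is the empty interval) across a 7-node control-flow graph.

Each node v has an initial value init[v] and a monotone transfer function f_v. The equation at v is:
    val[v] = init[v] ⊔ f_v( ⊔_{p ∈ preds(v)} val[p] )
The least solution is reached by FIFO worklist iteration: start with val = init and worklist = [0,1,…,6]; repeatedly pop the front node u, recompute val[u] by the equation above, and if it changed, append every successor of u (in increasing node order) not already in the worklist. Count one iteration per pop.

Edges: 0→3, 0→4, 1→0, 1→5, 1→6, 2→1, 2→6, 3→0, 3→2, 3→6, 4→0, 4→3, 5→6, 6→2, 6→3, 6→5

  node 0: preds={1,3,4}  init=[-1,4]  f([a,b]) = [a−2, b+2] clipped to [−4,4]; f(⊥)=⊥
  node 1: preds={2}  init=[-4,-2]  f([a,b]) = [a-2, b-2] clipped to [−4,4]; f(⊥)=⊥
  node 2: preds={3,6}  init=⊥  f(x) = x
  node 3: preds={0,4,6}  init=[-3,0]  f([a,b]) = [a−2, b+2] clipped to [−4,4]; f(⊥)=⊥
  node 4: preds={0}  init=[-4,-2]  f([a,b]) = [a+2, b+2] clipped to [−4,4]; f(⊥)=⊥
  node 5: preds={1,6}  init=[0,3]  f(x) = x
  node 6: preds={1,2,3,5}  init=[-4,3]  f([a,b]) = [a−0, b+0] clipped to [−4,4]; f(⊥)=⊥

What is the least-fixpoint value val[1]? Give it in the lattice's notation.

Iteration log — 17 steps:
  step 1. node 0  ⊔preds=[-4,0]  new=[-4,4]  old=[-1,4]  +wl: 
  step 2. node 1  ⊔preds=⊥  new=[-4,-2]  stable
  step 3. node 2  ⊔preds=[-4,3]  new=[-4,3]  old=⊥  +wl: 1
  step 4. node 3  ⊔preds=[-4,4]  new=[-4,4]  old=[-3,0]  +wl: 0,2
  step 5. node 4  ⊔preds=[-4,4]  new=[-4,4]  old=[-4,-2]  +wl: 3
  step 6. node 5  ⊔preds=[-4,3]  new=[-4,3]  old=[0,3]  +wl: 
  step 7. node 6  ⊔preds=[-4,4]  new=[-4,4]  old=[-4,3]  +wl: 5
  step 8. node 1  ⊔preds=[-4,3]  new=[-4,1]  old=[-4,-2]  +wl: 6
  step 9. node 0  ⊔preds=[-4,4]  new=[-4,4]  stable
  step 10. node 2  ⊔preds=[-4,4]  new=[-4,4]  old=[-4,3]  +wl: 1
  step 11. node 3  ⊔preds=[-4,4]  new=[-4,4]  stable
  step 12. node 5  ⊔preds=[-4,4]  new=[-4,4]  old=[-4,3]  +wl: 
  step 13. node 6  ⊔preds=[-4,4]  new=[-4,4]  stable
  step 14. node 1  ⊔preds=[-4,4]  new=[-4,2]  old=[-4,1]  +wl: 0,5,6
  step 15. node 0  ⊔preds=[-4,4]  new=[-4,4]  stable
  step 16. node 5  ⊔preds=[-4,4]  new=[-4,4]  stable
  step 17. node 6  ⊔preds=[-4,4]  new=[-4,4]  stable

Least fixpoint reached:
  node 0: [-4,4]
  node 1: [-4,2]
  node 2: [-4,4]
  node 3: [-4,4]
  node 4: [-4,4]
  node 5: [-4,4]
  node 6: [-4,4]

[-4,2]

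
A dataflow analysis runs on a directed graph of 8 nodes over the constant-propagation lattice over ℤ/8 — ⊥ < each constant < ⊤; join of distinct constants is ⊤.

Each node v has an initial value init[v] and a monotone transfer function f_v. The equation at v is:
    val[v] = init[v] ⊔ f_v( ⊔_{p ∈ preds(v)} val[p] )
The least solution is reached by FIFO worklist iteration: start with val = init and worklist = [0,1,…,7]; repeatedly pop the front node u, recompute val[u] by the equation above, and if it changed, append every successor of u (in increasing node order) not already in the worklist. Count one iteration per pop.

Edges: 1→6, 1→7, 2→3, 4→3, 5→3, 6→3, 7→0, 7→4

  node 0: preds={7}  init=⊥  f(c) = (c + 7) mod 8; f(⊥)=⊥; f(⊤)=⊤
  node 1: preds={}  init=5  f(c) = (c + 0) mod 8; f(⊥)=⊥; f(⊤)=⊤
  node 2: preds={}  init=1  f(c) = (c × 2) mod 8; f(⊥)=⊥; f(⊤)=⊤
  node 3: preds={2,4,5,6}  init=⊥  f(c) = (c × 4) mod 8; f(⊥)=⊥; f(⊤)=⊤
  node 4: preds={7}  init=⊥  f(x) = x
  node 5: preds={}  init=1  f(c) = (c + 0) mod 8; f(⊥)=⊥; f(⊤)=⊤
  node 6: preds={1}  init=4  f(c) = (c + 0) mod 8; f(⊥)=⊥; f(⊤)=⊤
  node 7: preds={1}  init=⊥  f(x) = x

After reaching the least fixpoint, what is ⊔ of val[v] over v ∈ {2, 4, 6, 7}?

⊤

Worklist (12 pops):
  #1 pop 0: in=⊥ → ⊥ (no change)
  #2 pop 1: in=⊥ → 5 (no change)
  #3 pop 2: in=⊥ → 1 (no change)
  #4 pop 3: in=⊤ → ⊤ (was ⊥); enqueue []
  #5 pop 4: in=⊥ → ⊥ (no change)
  #6 pop 5: in=⊥ → 1 (no change)
  #7 pop 6: in=5 → ⊤ (was 4); enqueue [3]
  #8 pop 7: in=5 → 5 (was ⊥); enqueue [0,4]
  #9 pop 3: in=⊤ → ⊤ (no change)
  #10 pop 0: in=5 → 4 (was ⊥); enqueue []
  #11 pop 4: in=5 → 5 (was ⊥); enqueue [3]
  #12 pop 3: in=⊤ → ⊤ (no change)

Fixpoint:
  val[0] = 4
  val[1] = 5
  val[2] = 1
  val[3] = ⊤
  val[4] = 5
  val[5] = 1
  val[6] = ⊤
  val[7] = 5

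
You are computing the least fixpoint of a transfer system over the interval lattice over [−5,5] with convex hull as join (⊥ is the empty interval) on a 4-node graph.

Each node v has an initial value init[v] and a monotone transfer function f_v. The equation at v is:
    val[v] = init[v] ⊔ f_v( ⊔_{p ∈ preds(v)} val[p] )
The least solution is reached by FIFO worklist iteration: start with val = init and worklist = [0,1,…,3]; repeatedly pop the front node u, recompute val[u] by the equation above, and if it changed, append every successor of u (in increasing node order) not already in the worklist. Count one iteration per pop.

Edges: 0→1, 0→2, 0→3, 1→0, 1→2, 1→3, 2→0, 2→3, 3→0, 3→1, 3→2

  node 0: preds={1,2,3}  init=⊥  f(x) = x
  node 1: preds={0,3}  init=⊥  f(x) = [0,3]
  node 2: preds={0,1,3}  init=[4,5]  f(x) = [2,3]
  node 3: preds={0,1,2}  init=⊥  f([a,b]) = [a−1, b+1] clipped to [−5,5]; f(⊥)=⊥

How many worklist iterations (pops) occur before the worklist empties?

Iteration log — 24 steps:
  step 1. node 0  ⊔preds=[4,5]  new=[4,5]  old=⊥  +wl: 
  step 2. node 1  ⊔preds=[4,5]  new=[0,3]  old=⊥  +wl: 0
  step 3. node 2  ⊔preds=[0,5]  new=[2,5]  old=[4,5]  +wl: 
  step 4. node 3  ⊔preds=[0,5]  new=[-1,5]  old=⊥  +wl: 1,2
  step 5. node 0  ⊔preds=[-1,5]  new=[-1,5]  old=[4,5]  +wl: 3
  step 6. node 1  ⊔preds=[-1,5]  new=[0,3]  stable
  step 7. node 2  ⊔preds=[-1,5]  new=[2,5]  stable
  step 8. node 3  ⊔preds=[-1,5]  new=[-2,5]  old=[-1,5]  +wl: 0,1,2
  step 9. node 0  ⊔preds=[-2,5]  new=[-2,5]  old=[-1,5]  +wl: 3
  step 10. node 1  ⊔preds=[-2,5]  new=[0,3]  stable
  step 11. node 2  ⊔preds=[-2,5]  new=[2,5]  stable
  step 12. node 3  ⊔preds=[-2,5]  new=[-3,5]  old=[-2,5]  +wl: 0,1,2
  step 13. node 0  ⊔preds=[-3,5]  new=[-3,5]  old=[-2,5]  +wl: 3
  step 14. node 1  ⊔preds=[-3,5]  new=[0,3]  stable
  step 15. node 2  ⊔preds=[-3,5]  new=[2,5]  stable
  step 16. node 3  ⊔preds=[-3,5]  new=[-4,5]  old=[-3,5]  +wl: 0,1,2
  step 17. node 0  ⊔preds=[-4,5]  new=[-4,5]  old=[-3,5]  +wl: 3
  step 18. node 1  ⊔preds=[-4,5]  new=[0,3]  stable
  step 19. node 2  ⊔preds=[-4,5]  new=[2,5]  stable
  step 20. node 3  ⊔preds=[-4,5]  new=[-5,5]  old=[-4,5]  +wl: 0,1,2
  step 21. node 0  ⊔preds=[-5,5]  new=[-5,5]  old=[-4,5]  +wl: 3
  step 22. node 1  ⊔preds=[-5,5]  new=[0,3]  stable
  step 23. node 2  ⊔preds=[-5,5]  new=[2,5]  stable
  step 24. node 3  ⊔preds=[-5,5]  new=[-5,5]  stable

Least fixpoint reached:
  node 0: [-5,5]
  node 1: [0,3]
  node 2: [2,5]
  node 3: [-5,5]

24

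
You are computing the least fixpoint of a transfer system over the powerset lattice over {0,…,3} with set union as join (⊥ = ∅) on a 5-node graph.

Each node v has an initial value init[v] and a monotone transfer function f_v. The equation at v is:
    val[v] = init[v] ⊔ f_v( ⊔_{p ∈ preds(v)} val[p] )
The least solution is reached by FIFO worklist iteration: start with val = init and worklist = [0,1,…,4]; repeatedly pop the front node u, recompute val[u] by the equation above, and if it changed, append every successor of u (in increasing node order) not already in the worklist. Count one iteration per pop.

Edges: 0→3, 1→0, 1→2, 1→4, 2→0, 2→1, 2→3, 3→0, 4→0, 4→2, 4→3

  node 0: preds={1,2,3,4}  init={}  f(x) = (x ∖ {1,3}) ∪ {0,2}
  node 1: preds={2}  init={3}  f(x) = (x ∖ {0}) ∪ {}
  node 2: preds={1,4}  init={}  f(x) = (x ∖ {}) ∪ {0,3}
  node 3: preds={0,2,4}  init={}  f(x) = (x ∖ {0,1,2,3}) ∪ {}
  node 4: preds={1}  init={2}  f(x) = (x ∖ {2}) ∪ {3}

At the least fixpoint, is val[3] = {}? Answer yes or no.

yes

Worklist (11 pops):
  #1 pop 0: in={2,3} → {0,2} (was {}); enqueue []
  #2 pop 1: in={} → {3} (no change)
  #3 pop 2: in={2,3} → {0,2,3} (was {}); enqueue [0,1]
  #4 pop 3: in={0,2,3} → {} (no change)
  #5 pop 4: in={3} → {2,3} (was {2}); enqueue [2,3]
  #6 pop 0: in={0,2,3} → {0,2} (no change)
  #7 pop 1: in={0,2,3} → {2,3} (was {3}); enqueue [0,4]
  #8 pop 2: in={2,3} → {0,2,3} (no change)
  #9 pop 3: in={0,2,3} → {} (no change)
  #10 pop 0: in={0,2,3} → {0,2} (no change)
  #11 pop 4: in={2,3} → {2,3} (no change)

Fixpoint:
  val[0] = {0,2}
  val[1] = {2,3}
  val[2] = {0,2,3}
  val[3] = {}
  val[4] = {2,3}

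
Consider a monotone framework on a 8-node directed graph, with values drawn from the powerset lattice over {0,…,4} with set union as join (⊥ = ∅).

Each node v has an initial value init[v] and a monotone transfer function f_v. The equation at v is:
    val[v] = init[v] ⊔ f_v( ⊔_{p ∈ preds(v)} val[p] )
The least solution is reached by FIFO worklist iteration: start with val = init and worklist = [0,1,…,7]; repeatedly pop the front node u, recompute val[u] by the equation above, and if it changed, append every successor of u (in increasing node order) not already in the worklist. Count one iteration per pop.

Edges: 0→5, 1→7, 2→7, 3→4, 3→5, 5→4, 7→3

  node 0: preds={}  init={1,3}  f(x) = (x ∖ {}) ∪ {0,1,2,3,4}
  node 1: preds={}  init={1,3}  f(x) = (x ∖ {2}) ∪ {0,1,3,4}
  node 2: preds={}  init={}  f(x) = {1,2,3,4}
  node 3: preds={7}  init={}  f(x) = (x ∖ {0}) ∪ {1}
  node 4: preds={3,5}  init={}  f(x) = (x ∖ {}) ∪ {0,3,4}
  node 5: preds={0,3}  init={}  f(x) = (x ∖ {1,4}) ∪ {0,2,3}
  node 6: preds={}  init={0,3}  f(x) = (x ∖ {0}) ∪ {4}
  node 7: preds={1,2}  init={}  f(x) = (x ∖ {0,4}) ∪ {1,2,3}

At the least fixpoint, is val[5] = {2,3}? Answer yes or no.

Iteration log — 12 steps:
  step 1. node 0  ⊔preds={}  new={0,1,2,3,4}  old={1,3}  +wl: 
  step 2. node 1  ⊔preds={}  new={0,1,3,4}  old={1,3}  +wl: 
  step 3. node 2  ⊔preds={}  new={1,2,3,4}  old={}  +wl: 
  step 4. node 3  ⊔preds={}  new={1}  old={}  +wl: 
  step 5. node 4  ⊔preds={1}  new={0,1,3,4}  old={}  +wl: 
  step 6. node 5  ⊔preds={0,1,2,3,4}  new={0,2,3}  old={}  +wl: 4
  step 7. node 6  ⊔preds={}  new={0,3,4}  old={0,3}  +wl: 
  step 8. node 7  ⊔preds={0,1,2,3,4}  new={1,2,3}  old={}  +wl: 3
  step 9. node 4  ⊔preds={0,1,2,3}  new={0,1,2,3,4}  old={0,1,3,4}  +wl: 
  step 10. node 3  ⊔preds={1,2,3}  new={1,2,3}  old={1}  +wl: 4,5
  step 11. node 4  ⊔preds={0,1,2,3}  new={0,1,2,3,4}  stable
  step 12. node 5  ⊔preds={0,1,2,3,4}  new={0,2,3}  stable

Least fixpoint reached:
  node 0: {0,1,2,3,4}
  node 1: {0,1,3,4}
  node 2: {1,2,3,4}
  node 3: {1,2,3}
  node 4: {0,1,2,3,4}
  node 5: {0,2,3}
  node 6: {0,3,4}
  node 7: {1,2,3}

no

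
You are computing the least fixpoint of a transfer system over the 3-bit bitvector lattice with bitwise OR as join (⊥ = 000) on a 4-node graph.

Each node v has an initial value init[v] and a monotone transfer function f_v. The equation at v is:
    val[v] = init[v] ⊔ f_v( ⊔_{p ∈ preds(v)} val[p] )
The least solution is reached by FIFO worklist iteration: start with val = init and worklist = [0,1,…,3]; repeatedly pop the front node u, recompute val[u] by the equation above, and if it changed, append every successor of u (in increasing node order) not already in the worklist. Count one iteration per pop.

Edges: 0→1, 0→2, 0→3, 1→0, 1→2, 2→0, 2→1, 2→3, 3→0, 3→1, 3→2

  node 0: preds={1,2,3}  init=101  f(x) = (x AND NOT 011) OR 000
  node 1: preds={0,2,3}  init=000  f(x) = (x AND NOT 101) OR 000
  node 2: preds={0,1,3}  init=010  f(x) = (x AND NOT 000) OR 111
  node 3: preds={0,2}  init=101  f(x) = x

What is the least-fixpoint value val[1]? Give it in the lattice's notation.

Worklist (7 pops):
  #1 pop 0: in=111 → 101 (no change)
  #2 pop 1: in=111 → 010 (was 000); enqueue [0]
  #3 pop 2: in=111 → 111 (was 010); enqueue [1]
  #4 pop 3: in=111 → 111 (was 101); enqueue [2]
  #5 pop 0: in=111 → 101 (no change)
  #6 pop 1: in=111 → 010 (no change)
  #7 pop 2: in=111 → 111 (no change)

Fixpoint:
  val[0] = 101
  val[1] = 010
  val[2] = 111
  val[3] = 111

010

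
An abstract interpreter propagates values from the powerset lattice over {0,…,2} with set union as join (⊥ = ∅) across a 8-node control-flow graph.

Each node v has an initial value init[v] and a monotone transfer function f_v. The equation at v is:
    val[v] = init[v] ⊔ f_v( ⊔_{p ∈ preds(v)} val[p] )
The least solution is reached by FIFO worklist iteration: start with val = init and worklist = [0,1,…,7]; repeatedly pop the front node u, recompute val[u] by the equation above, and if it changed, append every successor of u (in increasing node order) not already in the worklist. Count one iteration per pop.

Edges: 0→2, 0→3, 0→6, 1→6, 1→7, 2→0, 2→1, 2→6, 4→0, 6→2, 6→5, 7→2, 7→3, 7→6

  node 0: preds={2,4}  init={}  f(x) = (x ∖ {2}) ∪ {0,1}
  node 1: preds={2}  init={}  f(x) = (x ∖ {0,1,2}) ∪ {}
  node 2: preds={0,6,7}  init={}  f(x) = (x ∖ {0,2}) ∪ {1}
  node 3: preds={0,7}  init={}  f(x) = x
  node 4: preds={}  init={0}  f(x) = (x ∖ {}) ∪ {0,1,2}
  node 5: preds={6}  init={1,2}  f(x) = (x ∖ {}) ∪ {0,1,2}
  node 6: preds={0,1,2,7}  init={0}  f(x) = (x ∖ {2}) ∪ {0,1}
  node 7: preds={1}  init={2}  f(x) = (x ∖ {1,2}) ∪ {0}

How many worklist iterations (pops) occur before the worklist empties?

14

Iteration log — 14 steps:
  step 1. node 0  ⊔preds={0}  new={0,1}  old={}  +wl: 
  step 2. node 1  ⊔preds={}  new={}  stable
  step 3. node 2  ⊔preds={0,1,2}  new={1}  old={}  +wl: 0,1
  step 4. node 3  ⊔preds={0,1,2}  new={0,1,2}  old={}  +wl: 
  step 5. node 4  ⊔preds={}  new={0,1,2}  old={0}  +wl: 
  step 6. node 5  ⊔preds={0}  new={0,1,2}  old={1,2}  +wl: 
  step 7. node 6  ⊔preds={0,1,2}  new={0,1}  old={0}  +wl: 2,5
  step 8. node 7  ⊔preds={}  new={0,2}  old={2}  +wl: 3,6
  step 9. node 0  ⊔preds={0,1,2}  new={0,1}  stable
  step 10. node 1  ⊔preds={1}  new={}  stable
  step 11. node 2  ⊔preds={0,1,2}  new={1}  stable
  step 12. node 5  ⊔preds={0,1}  new={0,1,2}  stable
  step 13. node 3  ⊔preds={0,1,2}  new={0,1,2}  stable
  step 14. node 6  ⊔preds={0,1,2}  new={0,1}  stable

Least fixpoint reached:
  node 0: {0,1}
  node 1: {}
  node 2: {1}
  node 3: {0,1,2}
  node 4: {0,1,2}
  node 5: {0,1,2}
  node 6: {0,1}
  node 7: {0,2}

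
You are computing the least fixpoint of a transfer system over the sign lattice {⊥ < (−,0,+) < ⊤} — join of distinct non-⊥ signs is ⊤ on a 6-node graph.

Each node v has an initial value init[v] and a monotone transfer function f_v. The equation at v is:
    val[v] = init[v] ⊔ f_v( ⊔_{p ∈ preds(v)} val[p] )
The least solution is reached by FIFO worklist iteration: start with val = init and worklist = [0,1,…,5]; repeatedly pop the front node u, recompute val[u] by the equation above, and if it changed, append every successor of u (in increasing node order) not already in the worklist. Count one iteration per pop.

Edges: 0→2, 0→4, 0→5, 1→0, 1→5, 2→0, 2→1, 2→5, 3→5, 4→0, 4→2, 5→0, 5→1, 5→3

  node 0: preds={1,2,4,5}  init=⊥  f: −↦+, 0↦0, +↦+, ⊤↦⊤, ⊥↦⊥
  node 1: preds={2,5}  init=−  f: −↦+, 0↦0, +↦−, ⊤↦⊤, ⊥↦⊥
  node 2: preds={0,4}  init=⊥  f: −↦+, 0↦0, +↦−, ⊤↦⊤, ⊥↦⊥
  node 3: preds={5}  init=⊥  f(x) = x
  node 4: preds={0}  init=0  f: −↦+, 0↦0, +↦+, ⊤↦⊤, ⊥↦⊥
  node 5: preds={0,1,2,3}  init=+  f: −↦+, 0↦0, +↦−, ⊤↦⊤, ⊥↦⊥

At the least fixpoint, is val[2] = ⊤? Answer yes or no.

yes

Iteration log — 12 steps:
  step 1. node 0  ⊔preds=⊤  new=⊤  old=⊥  +wl: 
  step 2. node 1  ⊔preds=+  new=−  stable
  step 3. node 2  ⊔preds=⊤  new=⊤  old=⊥  +wl: 0,1
  step 4. node 3  ⊔preds=+  new=+  old=⊥  +wl: 
  step 5. node 4  ⊔preds=⊤  new=⊤  old=0  +wl: 2
  step 6. node 5  ⊔preds=⊤  new=⊤  old=+  +wl: 3
  step 7. node 0  ⊔preds=⊤  new=⊤  stable
  step 8. node 1  ⊔preds=⊤  new=⊤  old=−  +wl: 0,5
  step 9. node 2  ⊔preds=⊤  new=⊤  stable
  step 10. node 3  ⊔preds=⊤  new=⊤  old=+  +wl: 
  step 11. node 0  ⊔preds=⊤  new=⊤  stable
  step 12. node 5  ⊔preds=⊤  new=⊤  stable

Least fixpoint reached:
  node 0: ⊤
  node 1: ⊤
  node 2: ⊤
  node 3: ⊤
  node 4: ⊤
  node 5: ⊤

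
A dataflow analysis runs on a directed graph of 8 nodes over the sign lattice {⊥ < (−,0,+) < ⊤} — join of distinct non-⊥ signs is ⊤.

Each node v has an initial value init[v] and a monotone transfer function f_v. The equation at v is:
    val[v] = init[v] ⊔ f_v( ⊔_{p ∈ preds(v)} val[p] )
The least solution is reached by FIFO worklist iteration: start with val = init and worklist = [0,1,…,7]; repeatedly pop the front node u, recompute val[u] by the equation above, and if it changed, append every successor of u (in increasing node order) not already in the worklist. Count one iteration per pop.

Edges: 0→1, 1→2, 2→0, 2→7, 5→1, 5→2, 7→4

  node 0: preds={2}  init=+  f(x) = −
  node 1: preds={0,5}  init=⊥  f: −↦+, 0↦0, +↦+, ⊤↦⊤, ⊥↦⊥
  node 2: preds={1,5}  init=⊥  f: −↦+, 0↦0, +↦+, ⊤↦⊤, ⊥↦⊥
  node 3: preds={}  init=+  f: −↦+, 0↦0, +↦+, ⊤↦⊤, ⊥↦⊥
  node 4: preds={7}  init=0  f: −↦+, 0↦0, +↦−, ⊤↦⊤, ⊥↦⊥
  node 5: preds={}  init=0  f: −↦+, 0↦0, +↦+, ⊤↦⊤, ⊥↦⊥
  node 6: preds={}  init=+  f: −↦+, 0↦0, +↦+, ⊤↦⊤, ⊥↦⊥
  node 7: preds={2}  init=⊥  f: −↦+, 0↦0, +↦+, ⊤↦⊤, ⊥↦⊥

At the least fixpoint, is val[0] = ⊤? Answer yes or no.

yes

Worklist (10 pops):
  #1 pop 0: in=⊥ → ⊤ (was +); enqueue []
  #2 pop 1: in=⊤ → ⊤ (was ⊥); enqueue []
  #3 pop 2: in=⊤ → ⊤ (was ⊥); enqueue [0]
  #4 pop 3: in=⊥ → + (no change)
  #5 pop 4: in=⊥ → 0 (no change)
  #6 pop 5: in=⊥ → 0 (no change)
  #7 pop 6: in=⊥ → + (no change)
  #8 pop 7: in=⊤ → ⊤ (was ⊥); enqueue [4]
  #9 pop 0: in=⊤ → ⊤ (no change)
  #10 pop 4: in=⊤ → ⊤ (was 0); enqueue []

Fixpoint:
  val[0] = ⊤
  val[1] = ⊤
  val[2] = ⊤
  val[3] = +
  val[4] = ⊤
  val[5] = 0
  val[6] = +
  val[7] = ⊤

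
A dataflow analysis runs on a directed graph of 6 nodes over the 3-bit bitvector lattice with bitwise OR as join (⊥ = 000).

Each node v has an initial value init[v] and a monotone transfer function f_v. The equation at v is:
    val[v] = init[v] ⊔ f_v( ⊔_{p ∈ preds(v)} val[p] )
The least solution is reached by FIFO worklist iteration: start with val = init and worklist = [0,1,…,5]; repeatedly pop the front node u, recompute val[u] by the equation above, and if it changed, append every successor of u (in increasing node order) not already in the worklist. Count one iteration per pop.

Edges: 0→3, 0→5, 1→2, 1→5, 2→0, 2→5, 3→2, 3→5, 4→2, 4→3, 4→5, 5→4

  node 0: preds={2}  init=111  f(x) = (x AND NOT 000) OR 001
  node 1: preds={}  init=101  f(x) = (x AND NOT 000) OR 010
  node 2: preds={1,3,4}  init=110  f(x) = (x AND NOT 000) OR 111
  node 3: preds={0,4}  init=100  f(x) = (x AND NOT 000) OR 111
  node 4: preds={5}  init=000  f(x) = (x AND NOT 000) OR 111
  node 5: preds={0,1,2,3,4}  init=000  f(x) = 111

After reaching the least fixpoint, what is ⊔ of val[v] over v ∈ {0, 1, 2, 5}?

Worklist (10 pops):
  #1 pop 0: in=110 → 111 (no change)
  #2 pop 1: in=000 → 111 (was 101); enqueue []
  #3 pop 2: in=111 → 111 (was 110); enqueue [0]
  #4 pop 3: in=111 → 111 (was 100); enqueue [2]
  #5 pop 4: in=000 → 111 (was 000); enqueue [3]
  #6 pop 5: in=111 → 111 (was 000); enqueue [4]
  #7 pop 0: in=111 → 111 (no change)
  #8 pop 2: in=111 → 111 (no change)
  #9 pop 3: in=111 → 111 (no change)
  #10 pop 4: in=111 → 111 (no change)

Fixpoint:
  val[0] = 111
  val[1] = 111
  val[2] = 111
  val[3] = 111
  val[4] = 111
  val[5] = 111

111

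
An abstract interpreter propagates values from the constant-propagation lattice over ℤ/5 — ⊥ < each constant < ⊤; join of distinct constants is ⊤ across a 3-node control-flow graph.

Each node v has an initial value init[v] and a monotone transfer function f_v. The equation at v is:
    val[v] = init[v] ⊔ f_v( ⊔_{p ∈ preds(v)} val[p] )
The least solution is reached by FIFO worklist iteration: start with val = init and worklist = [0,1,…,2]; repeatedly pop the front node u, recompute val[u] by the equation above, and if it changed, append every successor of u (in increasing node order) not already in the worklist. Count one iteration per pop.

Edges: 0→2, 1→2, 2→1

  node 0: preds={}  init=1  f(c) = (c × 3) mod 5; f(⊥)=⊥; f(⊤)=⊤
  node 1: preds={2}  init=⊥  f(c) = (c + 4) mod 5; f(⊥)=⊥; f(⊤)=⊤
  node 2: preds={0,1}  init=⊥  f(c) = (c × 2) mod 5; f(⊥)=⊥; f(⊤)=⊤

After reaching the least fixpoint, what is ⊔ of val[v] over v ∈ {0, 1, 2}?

⊤

Worklist (5 pops):
  #1 pop 0: in=⊥ → 1 (no change)
  #2 pop 1: in=⊥ → ⊥ (no change)
  #3 pop 2: in=1 → 2 (was ⊥); enqueue [1]
  #4 pop 1: in=2 → 1 (was ⊥); enqueue [2]
  #5 pop 2: in=1 → 2 (no change)

Fixpoint:
  val[0] = 1
  val[1] = 1
  val[2] = 2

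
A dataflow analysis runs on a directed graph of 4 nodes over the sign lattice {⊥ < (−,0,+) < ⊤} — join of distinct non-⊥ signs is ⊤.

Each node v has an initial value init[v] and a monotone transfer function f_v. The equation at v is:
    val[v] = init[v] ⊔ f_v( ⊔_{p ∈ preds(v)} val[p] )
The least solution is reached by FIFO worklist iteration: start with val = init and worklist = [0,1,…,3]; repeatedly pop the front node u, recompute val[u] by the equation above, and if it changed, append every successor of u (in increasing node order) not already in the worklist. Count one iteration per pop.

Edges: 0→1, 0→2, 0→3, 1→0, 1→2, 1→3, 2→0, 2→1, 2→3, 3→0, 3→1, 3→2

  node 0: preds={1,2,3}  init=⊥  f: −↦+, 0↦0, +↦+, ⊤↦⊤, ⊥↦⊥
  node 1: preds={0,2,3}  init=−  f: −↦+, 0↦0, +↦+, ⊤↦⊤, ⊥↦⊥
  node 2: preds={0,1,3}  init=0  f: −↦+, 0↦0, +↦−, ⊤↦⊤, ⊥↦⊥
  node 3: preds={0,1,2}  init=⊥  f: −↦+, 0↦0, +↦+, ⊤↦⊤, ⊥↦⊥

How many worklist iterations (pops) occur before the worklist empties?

Worklist (7 pops):
  #1 pop 0: in=⊤ → ⊤ (was ⊥); enqueue []
  #2 pop 1: in=⊤ → ⊤ (was −); enqueue [0]
  #3 pop 2: in=⊤ → ⊤ (was 0); enqueue [1]
  #4 pop 3: in=⊤ → ⊤ (was ⊥); enqueue [2]
  #5 pop 0: in=⊤ → ⊤ (no change)
  #6 pop 1: in=⊤ → ⊤ (no change)
  #7 pop 2: in=⊤ → ⊤ (no change)

Fixpoint:
  val[0] = ⊤
  val[1] = ⊤
  val[2] = ⊤
  val[3] = ⊤

7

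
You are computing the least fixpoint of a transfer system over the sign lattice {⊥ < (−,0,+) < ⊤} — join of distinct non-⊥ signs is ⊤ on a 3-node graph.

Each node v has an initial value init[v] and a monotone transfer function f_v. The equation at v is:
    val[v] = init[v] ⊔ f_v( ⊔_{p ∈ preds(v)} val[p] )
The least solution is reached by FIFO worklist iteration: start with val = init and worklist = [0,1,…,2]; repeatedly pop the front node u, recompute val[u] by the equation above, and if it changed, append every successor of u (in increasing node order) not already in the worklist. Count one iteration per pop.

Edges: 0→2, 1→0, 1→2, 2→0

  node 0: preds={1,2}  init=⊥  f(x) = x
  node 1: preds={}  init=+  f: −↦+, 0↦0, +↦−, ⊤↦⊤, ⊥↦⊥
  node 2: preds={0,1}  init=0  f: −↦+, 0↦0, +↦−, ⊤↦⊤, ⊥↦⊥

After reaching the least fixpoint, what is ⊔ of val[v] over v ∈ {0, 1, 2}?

⊤

Iteration log — 4 steps:
  step 1. node 0  ⊔preds=⊤  new=⊤  old=⊥  +wl: 
  step 2. node 1  ⊔preds=⊥  new=+  stable
  step 3. node 2  ⊔preds=⊤  new=⊤  old=0  +wl: 0
  step 4. node 0  ⊔preds=⊤  new=⊤  stable

Least fixpoint reached:
  node 0: ⊤
  node 1: +
  node 2: ⊤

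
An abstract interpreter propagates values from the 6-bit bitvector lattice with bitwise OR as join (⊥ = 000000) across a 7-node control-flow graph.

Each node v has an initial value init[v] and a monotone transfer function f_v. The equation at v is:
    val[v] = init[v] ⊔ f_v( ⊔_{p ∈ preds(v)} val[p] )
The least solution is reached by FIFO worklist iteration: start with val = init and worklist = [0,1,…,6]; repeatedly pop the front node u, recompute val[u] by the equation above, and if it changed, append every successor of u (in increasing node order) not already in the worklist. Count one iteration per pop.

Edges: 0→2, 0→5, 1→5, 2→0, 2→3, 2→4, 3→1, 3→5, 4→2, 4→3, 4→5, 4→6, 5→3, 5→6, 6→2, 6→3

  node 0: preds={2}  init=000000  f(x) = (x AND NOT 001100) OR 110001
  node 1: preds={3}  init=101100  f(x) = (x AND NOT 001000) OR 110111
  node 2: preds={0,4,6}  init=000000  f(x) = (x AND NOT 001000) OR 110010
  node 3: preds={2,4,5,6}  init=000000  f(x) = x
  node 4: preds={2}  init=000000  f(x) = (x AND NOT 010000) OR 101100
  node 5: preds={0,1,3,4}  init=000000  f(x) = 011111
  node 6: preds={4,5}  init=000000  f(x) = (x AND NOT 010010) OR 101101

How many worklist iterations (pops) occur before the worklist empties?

Trace (15 dequeues):
  [1] u=0 | in 000000 | out 110001 | prev 000000 | push {}
  [2] u=1 | in 000000 | out 111111 | prev 101100 | push {}
  [3] u=2 | in 110001 | out 110011 | prev 000000 | push {0}
  [4] u=3 | in 110011 | out 110011 | prev 000000 | push {1}
  [5] u=4 | in 110011 | out 101111 | prev 000000 | push {2,3}
  [6] u=5 | in 111111 | out 011111 | prev 000000 | push {}
  [7] u=6 | in 111111 | out 101101 | prev 000000 | push {}
  [8] u=0 | in 110011 | out 110011 | prev 110001 | push {5}
  [9] u=1 | in 110011 | out 111111 | ==
  [10] u=2 | in 111111 | out 110111 | prev 110011 | push {0,4}
  [11] u=3 | in 111111 | out 111111 | prev 110011 | push {1}
  [12] u=5 | in 111111 | out 011111 | ==
  [13] u=0 | in 110111 | out 110011 | ==
  [14] u=4 | in 110111 | out 101111 | ==
  [15] u=1 | in 111111 | out 111111 | ==

Converged values:
  [0] 110011
  [1] 111111
  [2] 110111
  [3] 111111
  [4] 101111
  [5] 011111
  [6] 101101

15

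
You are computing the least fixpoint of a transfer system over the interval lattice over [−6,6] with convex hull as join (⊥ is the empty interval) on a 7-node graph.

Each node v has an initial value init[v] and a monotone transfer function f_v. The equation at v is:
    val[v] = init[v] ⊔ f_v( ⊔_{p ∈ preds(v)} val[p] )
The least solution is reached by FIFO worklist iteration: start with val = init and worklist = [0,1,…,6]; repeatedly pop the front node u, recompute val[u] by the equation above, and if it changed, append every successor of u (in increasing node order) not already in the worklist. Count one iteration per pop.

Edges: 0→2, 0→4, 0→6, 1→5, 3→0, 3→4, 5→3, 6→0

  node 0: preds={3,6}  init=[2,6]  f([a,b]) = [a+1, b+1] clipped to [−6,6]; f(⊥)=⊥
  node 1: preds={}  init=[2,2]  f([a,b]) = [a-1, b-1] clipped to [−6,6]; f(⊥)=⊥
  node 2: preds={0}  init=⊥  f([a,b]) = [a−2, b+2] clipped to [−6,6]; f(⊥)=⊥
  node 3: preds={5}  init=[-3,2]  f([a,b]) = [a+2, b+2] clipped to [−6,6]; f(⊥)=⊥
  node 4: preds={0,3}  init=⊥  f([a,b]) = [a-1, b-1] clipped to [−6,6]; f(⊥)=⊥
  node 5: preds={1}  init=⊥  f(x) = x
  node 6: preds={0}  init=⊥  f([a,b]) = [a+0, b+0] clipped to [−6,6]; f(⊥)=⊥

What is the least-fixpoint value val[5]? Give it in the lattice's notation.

[2,2]

Iteration log — 10 steps:
  step 1. node 0  ⊔preds=[-3,2]  new=[-2,6]  old=[2,6]  +wl: 
  step 2. node 1  ⊔preds=⊥  new=[2,2]  stable
  step 3. node 2  ⊔preds=[-2,6]  new=[-4,6]  old=⊥  +wl: 
  step 4. node 3  ⊔preds=⊥  new=[-3,2]  stable
  step 5. node 4  ⊔preds=[-3,6]  new=[-4,5]  old=⊥  +wl: 
  step 6. node 5  ⊔preds=[2,2]  new=[2,2]  old=⊥  +wl: 3
  step 7. node 6  ⊔preds=[-2,6]  new=[-2,6]  old=⊥  +wl: 0
  step 8. node 3  ⊔preds=[2,2]  new=[-3,4]  old=[-3,2]  +wl: 4
  step 9. node 0  ⊔preds=[-3,6]  new=[-2,6]  stable
  step 10. node 4  ⊔preds=[-3,6]  new=[-4,5]  stable

Least fixpoint reached:
  node 0: [-2,6]
  node 1: [2,2]
  node 2: [-4,6]
  node 3: [-3,4]
  node 4: [-4,5]
  node 5: [2,2]
  node 6: [-2,6]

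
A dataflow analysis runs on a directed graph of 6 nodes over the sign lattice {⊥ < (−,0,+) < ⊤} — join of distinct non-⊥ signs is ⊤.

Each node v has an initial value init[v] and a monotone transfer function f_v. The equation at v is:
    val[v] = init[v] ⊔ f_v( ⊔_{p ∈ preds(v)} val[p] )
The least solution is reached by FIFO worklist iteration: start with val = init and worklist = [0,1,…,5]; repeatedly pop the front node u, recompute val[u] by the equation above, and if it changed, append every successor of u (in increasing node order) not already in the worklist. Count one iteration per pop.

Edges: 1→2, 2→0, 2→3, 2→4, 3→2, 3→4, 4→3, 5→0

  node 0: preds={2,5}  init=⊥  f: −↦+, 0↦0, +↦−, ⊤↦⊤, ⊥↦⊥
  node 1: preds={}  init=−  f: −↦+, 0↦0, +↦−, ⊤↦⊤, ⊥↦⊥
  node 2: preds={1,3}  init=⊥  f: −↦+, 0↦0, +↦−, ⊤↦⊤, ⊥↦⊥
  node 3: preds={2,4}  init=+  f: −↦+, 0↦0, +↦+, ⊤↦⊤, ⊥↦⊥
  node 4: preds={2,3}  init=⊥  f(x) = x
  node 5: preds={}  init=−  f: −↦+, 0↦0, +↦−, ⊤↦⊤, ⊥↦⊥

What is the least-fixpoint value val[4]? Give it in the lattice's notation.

⊤

Worklist (9 pops):
  #1 pop 0: in=− → + (was ⊥); enqueue []
  #2 pop 1: in=⊥ → − (no change)
  #3 pop 2: in=⊤ → ⊤ (was ⊥); enqueue [0]
  #4 pop 3: in=⊤ → ⊤ (was +); enqueue [2]
  #5 pop 4: in=⊤ → ⊤ (was ⊥); enqueue [3]
  #6 pop 5: in=⊥ → − (no change)
  #7 pop 0: in=⊤ → ⊤ (was +); enqueue []
  #8 pop 2: in=⊤ → ⊤ (no change)
  #9 pop 3: in=⊤ → ⊤ (no change)

Fixpoint:
  val[0] = ⊤
  val[1] = −
  val[2] = ⊤
  val[3] = ⊤
  val[4] = ⊤
  val[5] = −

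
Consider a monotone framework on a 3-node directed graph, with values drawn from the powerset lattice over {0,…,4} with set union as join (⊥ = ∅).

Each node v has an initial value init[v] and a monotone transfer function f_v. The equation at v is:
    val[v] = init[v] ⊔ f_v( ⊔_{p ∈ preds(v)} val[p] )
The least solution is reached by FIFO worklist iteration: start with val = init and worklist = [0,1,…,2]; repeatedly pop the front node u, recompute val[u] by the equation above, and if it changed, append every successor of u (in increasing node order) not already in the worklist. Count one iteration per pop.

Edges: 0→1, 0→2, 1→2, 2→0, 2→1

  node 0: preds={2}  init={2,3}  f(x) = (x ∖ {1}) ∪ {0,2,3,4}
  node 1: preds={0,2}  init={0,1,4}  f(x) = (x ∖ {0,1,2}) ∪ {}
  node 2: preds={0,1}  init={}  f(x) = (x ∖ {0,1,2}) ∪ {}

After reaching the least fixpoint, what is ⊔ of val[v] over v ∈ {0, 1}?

Trace (5 dequeues):
  [1] u=0 | in {} | out {0,2,3,4} | prev {2,3} | push {}
  [2] u=1 | in {0,2,3,4} | out {0,1,3,4} | prev {0,1,4} | push {}
  [3] u=2 | in {0,1,2,3,4} | out {3,4} | prev {} | push {0,1}
  [4] u=0 | in {3,4} | out {0,2,3,4} | ==
  [5] u=1 | in {0,2,3,4} | out {0,1,3,4} | ==

Converged values:
  [0] {0,2,3,4}
  [1] {0,1,3,4}
  [2] {3,4}

{0,1,2,3,4}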